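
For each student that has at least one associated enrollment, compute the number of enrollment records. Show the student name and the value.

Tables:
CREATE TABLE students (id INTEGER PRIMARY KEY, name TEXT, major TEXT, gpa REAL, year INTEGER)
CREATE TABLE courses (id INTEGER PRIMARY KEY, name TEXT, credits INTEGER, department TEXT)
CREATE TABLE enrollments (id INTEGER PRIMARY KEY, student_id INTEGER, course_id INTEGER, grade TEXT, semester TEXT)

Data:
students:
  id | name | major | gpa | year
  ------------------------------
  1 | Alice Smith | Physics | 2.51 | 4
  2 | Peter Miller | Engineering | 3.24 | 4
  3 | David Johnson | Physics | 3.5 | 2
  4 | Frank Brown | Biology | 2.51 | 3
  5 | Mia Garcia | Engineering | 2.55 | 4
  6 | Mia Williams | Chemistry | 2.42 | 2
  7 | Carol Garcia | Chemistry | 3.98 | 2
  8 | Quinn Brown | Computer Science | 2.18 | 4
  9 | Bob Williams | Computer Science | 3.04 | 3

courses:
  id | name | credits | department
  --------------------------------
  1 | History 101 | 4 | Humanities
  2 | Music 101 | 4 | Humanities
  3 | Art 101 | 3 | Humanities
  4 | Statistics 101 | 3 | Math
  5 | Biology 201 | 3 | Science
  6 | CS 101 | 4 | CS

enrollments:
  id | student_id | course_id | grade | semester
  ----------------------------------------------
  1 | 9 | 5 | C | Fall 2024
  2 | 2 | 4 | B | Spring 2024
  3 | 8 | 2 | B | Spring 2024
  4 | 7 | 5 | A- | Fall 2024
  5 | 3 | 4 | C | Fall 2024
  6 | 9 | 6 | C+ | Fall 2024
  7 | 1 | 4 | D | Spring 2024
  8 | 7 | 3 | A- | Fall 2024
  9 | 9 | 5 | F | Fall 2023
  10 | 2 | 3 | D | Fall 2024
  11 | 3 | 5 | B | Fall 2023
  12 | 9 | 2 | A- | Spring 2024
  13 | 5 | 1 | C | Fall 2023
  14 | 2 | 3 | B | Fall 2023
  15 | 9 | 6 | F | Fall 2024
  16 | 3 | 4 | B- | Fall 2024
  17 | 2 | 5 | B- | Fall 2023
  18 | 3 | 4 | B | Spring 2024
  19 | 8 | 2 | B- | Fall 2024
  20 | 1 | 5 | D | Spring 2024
SELECT p.name, COUNT(*) AS n FROM enrollments c JOIN students p ON c.student_id = p.id GROUP BY p.id, p.name

Execution result:
name | n
Alice Smith | 2
Peter Miller | 4
David Johnson | 4
Mia Garcia | 1
Carol Garcia | 2
Quinn Brown | 2
Bob Williams | 5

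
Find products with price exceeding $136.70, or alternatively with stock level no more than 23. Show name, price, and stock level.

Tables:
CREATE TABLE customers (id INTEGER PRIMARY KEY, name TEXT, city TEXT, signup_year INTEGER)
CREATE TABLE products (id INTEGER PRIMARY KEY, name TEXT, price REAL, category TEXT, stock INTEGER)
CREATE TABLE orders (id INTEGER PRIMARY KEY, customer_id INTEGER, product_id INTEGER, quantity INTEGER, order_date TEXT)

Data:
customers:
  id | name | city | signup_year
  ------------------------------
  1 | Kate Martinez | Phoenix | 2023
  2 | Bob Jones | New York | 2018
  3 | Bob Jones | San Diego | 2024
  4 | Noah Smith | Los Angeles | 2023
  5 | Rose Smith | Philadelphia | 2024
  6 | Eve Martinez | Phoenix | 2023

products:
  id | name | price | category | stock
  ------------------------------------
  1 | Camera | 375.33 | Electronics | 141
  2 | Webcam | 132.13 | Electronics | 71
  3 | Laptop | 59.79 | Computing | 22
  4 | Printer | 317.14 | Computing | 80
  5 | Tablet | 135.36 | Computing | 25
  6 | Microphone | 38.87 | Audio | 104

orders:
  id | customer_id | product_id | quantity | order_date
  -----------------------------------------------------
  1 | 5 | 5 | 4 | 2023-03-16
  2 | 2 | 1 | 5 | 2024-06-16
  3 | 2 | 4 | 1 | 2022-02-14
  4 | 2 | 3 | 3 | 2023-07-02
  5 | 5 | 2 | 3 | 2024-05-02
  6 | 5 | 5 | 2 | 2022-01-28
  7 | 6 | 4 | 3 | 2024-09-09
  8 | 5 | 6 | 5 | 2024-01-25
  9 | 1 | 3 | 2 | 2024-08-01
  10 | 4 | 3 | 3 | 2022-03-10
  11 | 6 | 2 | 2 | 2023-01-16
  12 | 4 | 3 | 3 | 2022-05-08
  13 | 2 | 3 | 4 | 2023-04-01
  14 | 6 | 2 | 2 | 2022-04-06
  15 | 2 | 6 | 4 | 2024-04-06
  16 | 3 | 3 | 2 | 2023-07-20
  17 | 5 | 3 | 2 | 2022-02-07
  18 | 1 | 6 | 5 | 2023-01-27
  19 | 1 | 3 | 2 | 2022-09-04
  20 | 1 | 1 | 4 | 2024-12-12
SELECT name, price, stock FROM products WHERE price > 136.7 OR stock <= 23

Execution result:
name | price | stock
Camera | 375.33 | 141
Laptop | 59.79 | 22
Printer | 317.14 | 80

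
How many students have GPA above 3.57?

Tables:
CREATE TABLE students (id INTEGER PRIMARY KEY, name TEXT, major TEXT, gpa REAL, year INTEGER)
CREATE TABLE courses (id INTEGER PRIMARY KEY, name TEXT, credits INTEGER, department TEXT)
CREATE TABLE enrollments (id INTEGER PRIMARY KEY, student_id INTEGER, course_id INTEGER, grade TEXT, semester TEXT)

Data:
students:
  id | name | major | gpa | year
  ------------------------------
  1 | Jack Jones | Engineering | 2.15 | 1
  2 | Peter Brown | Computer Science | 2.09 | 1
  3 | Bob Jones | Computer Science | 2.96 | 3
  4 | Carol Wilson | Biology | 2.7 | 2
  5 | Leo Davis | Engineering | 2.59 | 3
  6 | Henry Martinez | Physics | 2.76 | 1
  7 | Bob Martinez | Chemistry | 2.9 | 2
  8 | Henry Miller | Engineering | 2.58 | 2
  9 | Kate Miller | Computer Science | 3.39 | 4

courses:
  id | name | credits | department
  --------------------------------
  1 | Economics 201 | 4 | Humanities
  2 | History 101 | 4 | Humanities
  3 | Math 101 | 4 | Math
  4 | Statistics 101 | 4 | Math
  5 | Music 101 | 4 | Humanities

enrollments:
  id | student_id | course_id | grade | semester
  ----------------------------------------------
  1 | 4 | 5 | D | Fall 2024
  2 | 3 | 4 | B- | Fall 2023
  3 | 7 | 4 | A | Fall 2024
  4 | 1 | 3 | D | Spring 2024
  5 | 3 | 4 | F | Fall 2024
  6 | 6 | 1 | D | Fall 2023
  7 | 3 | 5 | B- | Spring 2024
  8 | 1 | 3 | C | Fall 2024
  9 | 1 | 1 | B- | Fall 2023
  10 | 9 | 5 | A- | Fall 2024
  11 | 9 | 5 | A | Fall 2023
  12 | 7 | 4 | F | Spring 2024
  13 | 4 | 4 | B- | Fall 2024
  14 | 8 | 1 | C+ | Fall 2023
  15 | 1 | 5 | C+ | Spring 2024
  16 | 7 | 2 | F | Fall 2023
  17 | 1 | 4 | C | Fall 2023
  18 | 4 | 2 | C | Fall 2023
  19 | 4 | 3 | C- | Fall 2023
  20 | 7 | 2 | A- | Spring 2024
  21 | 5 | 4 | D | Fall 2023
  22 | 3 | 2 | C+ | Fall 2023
SELECT COUNT(*) FROM students WHERE gpa > 3.57

Execution result:
0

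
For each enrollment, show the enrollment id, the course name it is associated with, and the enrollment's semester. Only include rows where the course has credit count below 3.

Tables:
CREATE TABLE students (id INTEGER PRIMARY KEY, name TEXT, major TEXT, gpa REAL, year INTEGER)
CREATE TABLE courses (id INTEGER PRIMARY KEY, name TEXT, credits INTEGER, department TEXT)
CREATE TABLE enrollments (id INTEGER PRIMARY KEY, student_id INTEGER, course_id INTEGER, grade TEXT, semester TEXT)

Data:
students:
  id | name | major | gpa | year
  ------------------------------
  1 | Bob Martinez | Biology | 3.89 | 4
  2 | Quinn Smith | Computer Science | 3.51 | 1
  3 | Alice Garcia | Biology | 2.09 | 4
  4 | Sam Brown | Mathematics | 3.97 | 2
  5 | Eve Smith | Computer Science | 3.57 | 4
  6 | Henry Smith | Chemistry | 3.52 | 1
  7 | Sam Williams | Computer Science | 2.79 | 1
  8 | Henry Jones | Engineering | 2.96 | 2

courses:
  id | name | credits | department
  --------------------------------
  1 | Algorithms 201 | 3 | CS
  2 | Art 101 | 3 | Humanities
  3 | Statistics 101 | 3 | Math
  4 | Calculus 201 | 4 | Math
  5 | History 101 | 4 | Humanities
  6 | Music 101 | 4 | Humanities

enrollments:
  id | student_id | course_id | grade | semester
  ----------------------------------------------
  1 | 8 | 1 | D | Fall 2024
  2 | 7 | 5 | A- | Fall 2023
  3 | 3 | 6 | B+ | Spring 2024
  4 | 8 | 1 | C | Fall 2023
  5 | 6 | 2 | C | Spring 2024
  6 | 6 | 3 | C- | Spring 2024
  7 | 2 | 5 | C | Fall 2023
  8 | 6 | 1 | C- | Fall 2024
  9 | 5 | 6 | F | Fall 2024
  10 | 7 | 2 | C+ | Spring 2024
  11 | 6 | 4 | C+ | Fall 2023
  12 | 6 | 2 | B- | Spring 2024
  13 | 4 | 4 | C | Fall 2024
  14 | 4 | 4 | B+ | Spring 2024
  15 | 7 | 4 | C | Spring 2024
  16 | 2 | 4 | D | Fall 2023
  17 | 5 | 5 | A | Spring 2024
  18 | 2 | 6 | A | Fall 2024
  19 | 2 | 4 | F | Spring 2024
SELECT c.id, p.name AS course, c.semester FROM enrollments c JOIN courses p ON c.course_id = p.id WHERE p.credits < 3

Execution result:
(no rows)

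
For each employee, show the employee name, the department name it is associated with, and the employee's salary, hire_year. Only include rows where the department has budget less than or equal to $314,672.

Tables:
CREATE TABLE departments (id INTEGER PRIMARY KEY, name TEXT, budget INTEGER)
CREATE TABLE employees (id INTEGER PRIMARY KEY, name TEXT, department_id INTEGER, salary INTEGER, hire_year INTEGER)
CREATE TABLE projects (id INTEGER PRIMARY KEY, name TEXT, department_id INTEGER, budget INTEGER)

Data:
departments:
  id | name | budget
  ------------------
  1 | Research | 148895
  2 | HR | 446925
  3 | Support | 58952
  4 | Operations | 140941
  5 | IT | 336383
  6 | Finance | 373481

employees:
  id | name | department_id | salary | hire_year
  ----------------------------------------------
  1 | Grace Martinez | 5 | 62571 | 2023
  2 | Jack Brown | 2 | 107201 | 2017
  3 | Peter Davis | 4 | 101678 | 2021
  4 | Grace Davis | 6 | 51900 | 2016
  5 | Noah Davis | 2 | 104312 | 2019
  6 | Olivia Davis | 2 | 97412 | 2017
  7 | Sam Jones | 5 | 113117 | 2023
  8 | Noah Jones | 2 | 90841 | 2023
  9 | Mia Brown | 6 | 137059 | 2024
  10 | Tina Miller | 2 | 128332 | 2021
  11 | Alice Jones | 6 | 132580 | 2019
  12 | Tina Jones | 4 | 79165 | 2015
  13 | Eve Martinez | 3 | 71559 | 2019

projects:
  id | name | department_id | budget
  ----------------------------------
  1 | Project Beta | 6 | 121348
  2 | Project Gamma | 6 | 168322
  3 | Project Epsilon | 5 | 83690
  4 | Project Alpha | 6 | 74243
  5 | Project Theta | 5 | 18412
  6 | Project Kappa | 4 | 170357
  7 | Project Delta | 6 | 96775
SELECT c.name, p.name AS department, c.salary, c.hire_year FROM employees c JOIN departments p ON c.department_id = p.id WHERE p.budget <= 314672

Execution result:
name | department | salary | hire_year
Peter Davis | Operations | 101678 | 2021
Tina Jones | Operations | 79165 | 2015
Eve Martinez | Support | 71559 | 2019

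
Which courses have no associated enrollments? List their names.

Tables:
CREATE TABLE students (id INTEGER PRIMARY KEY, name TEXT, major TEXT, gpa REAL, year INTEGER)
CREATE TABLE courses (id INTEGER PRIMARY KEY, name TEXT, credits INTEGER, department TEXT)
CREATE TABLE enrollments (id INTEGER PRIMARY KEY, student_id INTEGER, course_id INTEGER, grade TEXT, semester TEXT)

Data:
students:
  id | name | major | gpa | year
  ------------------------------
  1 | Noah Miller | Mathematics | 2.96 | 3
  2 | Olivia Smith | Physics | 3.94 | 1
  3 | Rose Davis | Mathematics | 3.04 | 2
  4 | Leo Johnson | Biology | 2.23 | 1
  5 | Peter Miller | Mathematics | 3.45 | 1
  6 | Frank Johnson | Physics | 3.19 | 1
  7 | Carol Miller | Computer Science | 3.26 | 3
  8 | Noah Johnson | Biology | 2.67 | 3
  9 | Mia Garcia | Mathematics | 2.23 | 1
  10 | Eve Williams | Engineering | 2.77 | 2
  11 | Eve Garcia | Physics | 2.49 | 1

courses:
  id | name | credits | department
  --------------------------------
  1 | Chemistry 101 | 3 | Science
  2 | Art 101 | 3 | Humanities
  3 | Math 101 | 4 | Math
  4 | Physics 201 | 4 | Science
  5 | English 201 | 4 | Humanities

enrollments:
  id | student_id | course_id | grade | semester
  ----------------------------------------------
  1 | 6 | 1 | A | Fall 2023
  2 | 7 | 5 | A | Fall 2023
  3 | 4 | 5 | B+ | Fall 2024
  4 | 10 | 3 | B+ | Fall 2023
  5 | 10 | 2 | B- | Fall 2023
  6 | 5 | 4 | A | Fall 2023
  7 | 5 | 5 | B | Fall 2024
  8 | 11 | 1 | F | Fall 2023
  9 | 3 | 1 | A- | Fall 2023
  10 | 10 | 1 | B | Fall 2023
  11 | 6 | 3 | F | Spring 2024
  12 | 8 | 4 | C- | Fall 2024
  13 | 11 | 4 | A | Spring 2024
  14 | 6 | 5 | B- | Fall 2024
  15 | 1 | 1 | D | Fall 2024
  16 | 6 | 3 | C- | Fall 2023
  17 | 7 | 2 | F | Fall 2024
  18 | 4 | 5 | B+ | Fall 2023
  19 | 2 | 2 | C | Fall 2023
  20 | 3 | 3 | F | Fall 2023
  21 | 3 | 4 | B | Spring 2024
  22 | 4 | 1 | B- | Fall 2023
SELECT p.name FROM courses p LEFT JOIN enrollments c ON c.course_id = p.id WHERE c.id IS NULL

Execution result:
(no rows)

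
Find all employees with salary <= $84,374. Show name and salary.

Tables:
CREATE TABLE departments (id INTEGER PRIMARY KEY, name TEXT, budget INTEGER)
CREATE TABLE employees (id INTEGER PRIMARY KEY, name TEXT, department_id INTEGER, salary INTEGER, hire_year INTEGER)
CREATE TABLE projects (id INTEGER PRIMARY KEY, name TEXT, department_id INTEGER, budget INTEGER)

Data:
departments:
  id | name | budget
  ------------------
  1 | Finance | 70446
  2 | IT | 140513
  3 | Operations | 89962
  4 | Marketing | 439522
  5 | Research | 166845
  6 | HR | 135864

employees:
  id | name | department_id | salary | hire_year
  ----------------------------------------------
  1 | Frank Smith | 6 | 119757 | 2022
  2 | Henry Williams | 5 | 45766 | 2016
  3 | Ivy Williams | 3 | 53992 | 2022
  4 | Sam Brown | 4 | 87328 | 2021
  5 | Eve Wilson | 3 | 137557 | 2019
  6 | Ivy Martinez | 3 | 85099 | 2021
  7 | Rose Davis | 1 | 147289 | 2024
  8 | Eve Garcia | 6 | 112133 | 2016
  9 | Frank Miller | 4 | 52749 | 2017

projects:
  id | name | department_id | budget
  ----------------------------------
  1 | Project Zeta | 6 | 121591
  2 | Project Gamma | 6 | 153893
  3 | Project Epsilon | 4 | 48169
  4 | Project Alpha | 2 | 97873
SELECT name, salary FROM employees WHERE salary <= 84374

Execution result:
name | salary
Henry Williams | 45766
Ivy Williams | 53992
Frank Miller | 52749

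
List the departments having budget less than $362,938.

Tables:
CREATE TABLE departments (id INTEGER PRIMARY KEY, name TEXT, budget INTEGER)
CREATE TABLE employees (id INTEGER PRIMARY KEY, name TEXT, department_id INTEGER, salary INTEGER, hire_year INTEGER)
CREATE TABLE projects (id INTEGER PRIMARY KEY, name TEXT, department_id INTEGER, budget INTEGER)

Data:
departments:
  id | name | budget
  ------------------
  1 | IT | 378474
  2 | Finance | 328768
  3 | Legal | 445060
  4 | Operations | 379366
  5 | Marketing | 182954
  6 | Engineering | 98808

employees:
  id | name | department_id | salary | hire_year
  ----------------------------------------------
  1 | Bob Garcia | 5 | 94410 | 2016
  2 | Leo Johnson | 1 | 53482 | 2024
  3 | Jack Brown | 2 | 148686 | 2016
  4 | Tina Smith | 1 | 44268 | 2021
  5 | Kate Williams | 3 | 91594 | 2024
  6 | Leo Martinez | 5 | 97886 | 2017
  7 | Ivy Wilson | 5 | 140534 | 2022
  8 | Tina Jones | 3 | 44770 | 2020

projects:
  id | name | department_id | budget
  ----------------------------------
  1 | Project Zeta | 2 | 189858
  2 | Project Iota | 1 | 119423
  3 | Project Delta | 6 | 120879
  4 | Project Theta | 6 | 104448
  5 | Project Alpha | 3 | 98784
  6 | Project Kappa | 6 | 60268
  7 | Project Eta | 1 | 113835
SELECT name, budget FROM departments WHERE budget < 362938

Execution result:
name | budget
Finance | 328768
Marketing | 182954
Engineering | 98808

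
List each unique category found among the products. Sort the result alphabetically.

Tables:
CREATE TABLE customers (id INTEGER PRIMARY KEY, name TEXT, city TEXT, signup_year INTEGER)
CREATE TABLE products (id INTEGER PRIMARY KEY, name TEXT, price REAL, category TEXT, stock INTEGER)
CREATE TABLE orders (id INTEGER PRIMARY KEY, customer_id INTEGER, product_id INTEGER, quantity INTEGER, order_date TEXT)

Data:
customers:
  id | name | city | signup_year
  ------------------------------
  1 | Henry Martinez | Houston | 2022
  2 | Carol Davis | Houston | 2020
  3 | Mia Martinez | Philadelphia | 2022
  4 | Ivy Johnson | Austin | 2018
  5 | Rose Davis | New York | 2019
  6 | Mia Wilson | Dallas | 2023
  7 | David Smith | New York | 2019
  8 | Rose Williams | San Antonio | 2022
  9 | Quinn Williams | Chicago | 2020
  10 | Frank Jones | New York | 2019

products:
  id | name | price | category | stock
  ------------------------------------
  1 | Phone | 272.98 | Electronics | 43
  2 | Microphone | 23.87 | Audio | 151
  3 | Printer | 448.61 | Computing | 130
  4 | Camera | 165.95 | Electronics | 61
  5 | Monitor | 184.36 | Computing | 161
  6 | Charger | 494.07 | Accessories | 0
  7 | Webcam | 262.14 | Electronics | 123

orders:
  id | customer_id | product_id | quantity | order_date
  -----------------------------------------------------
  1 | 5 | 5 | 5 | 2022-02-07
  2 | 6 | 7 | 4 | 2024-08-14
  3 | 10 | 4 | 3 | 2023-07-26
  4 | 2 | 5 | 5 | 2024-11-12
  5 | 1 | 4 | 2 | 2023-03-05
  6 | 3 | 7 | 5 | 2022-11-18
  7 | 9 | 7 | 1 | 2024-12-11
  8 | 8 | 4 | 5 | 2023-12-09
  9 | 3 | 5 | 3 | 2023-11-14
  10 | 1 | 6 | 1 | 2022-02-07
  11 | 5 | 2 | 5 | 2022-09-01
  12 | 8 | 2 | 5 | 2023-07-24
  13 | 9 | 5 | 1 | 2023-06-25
SELECT DISTINCT category FROM products ORDER BY category

Execution result:
category
Accessories
Audio
Computing
Electronics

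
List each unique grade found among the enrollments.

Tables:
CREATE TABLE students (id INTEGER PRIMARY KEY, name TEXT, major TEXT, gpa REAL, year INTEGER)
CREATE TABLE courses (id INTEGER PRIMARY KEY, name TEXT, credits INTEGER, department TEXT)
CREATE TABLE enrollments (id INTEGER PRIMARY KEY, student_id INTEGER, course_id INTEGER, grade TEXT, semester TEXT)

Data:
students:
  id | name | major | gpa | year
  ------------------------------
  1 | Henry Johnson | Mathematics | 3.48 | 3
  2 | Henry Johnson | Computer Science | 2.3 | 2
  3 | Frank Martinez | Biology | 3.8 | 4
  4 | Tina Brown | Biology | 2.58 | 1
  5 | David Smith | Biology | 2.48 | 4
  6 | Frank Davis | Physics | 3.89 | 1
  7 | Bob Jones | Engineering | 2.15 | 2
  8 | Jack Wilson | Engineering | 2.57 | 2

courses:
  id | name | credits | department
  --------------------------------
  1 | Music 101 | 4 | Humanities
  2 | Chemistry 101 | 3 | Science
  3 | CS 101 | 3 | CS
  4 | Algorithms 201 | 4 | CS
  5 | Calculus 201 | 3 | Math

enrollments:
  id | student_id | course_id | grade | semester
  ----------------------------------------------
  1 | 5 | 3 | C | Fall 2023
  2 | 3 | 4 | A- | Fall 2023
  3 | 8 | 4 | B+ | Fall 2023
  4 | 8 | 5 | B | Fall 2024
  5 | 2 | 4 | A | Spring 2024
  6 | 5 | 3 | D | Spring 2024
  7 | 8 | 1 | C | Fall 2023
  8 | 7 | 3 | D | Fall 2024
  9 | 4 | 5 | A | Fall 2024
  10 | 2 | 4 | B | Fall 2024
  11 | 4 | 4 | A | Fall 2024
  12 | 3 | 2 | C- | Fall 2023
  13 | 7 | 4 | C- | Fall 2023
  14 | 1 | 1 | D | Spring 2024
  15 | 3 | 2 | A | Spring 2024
SELECT DISTINCT grade FROM enrollments

Execution result:
grade
C
A-
B+
B
A
D
C-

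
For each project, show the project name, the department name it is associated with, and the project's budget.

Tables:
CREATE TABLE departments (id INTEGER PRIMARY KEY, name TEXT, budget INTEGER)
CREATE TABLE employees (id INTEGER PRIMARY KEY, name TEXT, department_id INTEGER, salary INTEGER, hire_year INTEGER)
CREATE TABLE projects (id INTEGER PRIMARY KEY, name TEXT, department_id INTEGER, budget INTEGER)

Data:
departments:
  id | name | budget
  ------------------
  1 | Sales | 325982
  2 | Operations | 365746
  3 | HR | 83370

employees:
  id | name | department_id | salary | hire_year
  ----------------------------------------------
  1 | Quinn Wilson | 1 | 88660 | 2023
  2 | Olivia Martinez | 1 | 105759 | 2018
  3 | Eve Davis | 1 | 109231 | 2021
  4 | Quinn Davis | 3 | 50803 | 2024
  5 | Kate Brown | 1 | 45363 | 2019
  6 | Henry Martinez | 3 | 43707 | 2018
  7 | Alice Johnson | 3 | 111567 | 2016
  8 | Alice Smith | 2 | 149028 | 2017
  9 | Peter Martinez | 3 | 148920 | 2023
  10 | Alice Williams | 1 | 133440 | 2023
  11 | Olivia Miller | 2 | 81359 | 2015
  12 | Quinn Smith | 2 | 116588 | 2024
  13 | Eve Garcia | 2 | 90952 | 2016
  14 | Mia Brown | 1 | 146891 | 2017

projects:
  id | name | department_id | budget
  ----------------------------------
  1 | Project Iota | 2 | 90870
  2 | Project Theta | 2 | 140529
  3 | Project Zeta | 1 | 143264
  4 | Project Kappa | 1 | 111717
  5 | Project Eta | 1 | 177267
SELECT c.name, p.name AS department, c.budget FROM projects c JOIN departments p ON c.department_id = p.id

Execution result:
name | department | budget
Project Iota | Operations | 90870
Project Theta | Operations | 140529
Project Zeta | Sales | 143264
Project Kappa | Sales | 111717
Project Eta | Sales | 177267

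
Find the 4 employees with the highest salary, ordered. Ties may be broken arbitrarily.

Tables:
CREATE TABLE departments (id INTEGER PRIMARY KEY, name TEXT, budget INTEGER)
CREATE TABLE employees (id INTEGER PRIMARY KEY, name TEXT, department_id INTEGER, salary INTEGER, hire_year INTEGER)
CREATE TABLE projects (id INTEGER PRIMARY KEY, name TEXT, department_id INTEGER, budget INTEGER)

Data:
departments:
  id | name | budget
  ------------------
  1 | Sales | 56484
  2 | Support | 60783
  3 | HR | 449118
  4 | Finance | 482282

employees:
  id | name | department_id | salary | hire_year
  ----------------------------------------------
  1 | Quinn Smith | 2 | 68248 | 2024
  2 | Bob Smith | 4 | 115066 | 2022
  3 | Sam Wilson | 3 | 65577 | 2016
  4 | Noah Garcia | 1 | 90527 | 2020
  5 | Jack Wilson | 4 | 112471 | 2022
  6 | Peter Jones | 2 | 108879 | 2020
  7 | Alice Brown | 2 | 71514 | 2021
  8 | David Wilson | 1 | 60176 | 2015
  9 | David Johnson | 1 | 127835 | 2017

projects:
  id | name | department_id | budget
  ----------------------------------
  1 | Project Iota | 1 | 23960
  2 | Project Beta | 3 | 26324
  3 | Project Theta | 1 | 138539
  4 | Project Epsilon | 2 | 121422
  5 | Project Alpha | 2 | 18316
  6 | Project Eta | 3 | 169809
SELECT name, salary FROM employees ORDER BY salary DESC LIMIT 4

Execution result:
name | salary
David Johnson | 127835
Bob Smith | 115066
Jack Wilson | 112471
Peter Jones | 108879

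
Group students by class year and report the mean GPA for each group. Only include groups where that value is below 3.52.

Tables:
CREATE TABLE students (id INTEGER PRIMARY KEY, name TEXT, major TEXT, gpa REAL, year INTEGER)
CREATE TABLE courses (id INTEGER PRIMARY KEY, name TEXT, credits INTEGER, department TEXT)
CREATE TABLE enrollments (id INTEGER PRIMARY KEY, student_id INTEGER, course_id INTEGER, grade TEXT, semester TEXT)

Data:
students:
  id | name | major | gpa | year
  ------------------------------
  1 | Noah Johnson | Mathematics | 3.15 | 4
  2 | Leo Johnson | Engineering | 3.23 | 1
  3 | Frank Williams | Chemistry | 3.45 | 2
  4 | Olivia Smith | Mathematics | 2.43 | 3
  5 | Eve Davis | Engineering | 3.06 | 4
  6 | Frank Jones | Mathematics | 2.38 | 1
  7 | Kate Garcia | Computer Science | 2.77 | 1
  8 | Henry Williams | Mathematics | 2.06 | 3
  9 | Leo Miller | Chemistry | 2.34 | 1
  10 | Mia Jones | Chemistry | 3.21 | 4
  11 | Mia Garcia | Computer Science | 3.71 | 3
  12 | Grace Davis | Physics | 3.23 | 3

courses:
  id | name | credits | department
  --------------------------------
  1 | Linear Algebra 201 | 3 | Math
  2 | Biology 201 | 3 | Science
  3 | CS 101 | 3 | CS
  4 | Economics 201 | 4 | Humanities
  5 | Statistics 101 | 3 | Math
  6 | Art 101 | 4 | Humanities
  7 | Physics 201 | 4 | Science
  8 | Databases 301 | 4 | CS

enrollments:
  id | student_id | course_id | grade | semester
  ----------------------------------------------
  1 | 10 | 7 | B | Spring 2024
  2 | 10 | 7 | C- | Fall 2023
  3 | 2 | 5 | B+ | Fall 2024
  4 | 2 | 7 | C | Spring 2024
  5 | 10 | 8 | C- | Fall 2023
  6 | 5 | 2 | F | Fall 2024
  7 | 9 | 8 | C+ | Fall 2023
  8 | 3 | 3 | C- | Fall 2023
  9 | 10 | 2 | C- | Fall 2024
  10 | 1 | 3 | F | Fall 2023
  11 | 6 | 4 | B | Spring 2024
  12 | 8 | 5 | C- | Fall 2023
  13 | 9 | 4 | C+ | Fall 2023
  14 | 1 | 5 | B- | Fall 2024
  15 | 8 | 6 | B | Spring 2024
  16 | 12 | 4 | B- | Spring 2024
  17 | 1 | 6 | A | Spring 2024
SELECT year, AVG(gpa) AS avg_gpa FROM students GROUP BY year HAVING AVG(gpa) < 3.52

Execution result:
year | avg_gpa
1 | 2.68
2 | 3.45
3 | 2.86
4 | 3.14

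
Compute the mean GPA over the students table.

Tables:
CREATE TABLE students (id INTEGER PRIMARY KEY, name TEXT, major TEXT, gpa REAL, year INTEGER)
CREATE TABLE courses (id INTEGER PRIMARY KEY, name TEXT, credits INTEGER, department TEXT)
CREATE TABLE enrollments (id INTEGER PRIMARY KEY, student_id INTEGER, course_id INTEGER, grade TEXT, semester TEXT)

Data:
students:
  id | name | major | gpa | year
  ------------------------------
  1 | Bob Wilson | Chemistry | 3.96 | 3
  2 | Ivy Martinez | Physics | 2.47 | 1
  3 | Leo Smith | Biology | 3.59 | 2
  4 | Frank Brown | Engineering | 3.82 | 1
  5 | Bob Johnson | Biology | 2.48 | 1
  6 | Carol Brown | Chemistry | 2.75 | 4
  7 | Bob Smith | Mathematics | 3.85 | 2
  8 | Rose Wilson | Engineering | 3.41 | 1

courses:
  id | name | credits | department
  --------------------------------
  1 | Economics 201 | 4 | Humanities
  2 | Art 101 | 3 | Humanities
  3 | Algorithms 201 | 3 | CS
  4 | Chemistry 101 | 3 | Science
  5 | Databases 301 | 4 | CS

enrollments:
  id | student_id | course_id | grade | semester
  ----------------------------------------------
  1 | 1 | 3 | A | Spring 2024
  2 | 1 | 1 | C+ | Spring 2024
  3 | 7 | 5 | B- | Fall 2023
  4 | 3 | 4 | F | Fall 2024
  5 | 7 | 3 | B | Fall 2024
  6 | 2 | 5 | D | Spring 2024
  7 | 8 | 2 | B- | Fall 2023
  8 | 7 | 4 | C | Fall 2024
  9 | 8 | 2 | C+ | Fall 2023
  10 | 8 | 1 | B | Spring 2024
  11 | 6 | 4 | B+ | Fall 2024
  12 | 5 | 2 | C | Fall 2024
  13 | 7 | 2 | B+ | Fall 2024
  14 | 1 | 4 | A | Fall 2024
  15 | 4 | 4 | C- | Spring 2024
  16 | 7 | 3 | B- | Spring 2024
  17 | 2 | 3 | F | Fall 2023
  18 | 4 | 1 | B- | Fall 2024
SELECT AVG(gpa) FROM students

Execution result:
3.29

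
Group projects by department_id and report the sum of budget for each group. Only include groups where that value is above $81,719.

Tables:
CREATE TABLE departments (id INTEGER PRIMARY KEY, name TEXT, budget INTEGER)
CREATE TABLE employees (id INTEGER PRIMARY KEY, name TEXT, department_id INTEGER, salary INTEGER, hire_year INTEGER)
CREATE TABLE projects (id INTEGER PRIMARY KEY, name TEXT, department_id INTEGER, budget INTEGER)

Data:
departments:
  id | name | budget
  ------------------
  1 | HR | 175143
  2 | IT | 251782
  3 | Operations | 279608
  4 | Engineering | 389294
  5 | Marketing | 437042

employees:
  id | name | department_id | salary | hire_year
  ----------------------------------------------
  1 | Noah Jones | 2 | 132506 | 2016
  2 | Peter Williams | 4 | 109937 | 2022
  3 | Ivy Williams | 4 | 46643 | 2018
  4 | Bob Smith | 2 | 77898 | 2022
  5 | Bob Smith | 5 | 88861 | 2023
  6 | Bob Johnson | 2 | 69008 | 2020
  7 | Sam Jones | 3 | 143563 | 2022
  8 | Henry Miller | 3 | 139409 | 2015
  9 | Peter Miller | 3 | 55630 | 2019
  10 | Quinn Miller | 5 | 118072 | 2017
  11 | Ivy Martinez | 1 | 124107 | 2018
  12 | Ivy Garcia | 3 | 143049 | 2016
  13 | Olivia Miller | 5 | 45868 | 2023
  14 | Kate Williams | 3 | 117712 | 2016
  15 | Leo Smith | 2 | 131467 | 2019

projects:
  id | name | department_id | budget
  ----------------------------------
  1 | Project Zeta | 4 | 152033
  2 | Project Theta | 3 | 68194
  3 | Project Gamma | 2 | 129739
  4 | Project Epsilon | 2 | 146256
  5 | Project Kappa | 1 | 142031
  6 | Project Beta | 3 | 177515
SELECT department_id, SUM(budget) AS sum_budget FROM projects GROUP BY department_id HAVING SUM(budget) > 81719

Execution result:
department_id | sum_budget
1 | 142031
2 | 275995
3 | 245709
4 | 152033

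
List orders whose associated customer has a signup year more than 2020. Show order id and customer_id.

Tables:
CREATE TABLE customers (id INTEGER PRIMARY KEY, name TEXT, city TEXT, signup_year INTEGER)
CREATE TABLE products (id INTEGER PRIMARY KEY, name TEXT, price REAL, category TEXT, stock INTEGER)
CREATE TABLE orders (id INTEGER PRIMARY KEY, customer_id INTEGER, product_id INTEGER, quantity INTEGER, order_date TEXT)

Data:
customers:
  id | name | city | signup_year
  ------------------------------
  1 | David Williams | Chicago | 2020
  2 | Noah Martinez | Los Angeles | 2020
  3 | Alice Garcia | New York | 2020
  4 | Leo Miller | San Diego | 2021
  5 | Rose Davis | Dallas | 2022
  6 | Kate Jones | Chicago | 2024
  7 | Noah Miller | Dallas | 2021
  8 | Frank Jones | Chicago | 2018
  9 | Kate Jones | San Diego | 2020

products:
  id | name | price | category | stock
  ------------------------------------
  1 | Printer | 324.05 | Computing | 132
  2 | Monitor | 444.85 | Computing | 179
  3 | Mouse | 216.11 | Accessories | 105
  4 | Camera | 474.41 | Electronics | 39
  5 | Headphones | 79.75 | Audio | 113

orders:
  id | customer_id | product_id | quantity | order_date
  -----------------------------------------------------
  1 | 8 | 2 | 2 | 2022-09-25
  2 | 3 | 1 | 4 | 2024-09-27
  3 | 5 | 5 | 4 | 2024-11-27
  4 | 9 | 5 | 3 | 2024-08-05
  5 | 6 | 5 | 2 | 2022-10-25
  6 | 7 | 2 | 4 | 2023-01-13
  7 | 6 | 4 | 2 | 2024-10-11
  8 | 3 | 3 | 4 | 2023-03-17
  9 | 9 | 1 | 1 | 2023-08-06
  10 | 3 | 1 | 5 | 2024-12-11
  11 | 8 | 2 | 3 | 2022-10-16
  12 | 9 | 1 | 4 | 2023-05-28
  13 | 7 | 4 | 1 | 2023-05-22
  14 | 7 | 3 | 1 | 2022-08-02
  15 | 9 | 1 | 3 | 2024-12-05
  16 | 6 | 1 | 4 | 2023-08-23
SELECT id, customer_id FROM orders WHERE customer_id IN (SELECT id FROM customers WHERE signup_year > 2020)

Execution result:
id | customer_id
3 | 5
5 | 6
6 | 7
7 | 6
13 | 7
14 | 7
16 | 6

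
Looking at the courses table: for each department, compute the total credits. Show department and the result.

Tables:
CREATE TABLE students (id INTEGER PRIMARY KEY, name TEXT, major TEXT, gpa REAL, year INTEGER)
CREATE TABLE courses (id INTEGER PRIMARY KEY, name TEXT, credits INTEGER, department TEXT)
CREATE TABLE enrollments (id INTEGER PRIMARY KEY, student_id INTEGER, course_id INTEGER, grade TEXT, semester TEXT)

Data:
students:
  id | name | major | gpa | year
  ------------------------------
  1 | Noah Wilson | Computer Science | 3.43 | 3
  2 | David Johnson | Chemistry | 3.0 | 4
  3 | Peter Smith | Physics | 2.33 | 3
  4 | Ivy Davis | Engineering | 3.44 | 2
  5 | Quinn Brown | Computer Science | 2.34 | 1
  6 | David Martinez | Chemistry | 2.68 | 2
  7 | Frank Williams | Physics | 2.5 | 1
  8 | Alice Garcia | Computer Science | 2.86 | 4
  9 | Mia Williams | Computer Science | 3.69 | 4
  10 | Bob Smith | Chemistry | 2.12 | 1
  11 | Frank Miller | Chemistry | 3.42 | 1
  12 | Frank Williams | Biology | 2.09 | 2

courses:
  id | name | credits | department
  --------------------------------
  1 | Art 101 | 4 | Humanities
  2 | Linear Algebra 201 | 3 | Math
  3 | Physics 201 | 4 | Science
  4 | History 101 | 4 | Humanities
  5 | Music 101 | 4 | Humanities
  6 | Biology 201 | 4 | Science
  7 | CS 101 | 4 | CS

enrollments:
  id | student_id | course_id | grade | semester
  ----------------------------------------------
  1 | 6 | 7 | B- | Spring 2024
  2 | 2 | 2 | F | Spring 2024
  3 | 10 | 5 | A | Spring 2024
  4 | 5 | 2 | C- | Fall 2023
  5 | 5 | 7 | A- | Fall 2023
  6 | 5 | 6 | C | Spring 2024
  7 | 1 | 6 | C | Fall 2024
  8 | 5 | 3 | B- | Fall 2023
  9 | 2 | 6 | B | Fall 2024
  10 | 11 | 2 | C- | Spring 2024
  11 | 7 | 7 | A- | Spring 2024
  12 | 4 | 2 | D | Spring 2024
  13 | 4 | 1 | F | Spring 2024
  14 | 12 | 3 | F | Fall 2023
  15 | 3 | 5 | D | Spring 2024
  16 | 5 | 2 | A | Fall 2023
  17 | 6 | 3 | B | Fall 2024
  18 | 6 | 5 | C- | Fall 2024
SELECT department, SUM(credits) AS sum_credits FROM courses GROUP BY department

Execution result:
department | sum_credits
CS | 4
Humanities | 12
Math | 3
Science | 8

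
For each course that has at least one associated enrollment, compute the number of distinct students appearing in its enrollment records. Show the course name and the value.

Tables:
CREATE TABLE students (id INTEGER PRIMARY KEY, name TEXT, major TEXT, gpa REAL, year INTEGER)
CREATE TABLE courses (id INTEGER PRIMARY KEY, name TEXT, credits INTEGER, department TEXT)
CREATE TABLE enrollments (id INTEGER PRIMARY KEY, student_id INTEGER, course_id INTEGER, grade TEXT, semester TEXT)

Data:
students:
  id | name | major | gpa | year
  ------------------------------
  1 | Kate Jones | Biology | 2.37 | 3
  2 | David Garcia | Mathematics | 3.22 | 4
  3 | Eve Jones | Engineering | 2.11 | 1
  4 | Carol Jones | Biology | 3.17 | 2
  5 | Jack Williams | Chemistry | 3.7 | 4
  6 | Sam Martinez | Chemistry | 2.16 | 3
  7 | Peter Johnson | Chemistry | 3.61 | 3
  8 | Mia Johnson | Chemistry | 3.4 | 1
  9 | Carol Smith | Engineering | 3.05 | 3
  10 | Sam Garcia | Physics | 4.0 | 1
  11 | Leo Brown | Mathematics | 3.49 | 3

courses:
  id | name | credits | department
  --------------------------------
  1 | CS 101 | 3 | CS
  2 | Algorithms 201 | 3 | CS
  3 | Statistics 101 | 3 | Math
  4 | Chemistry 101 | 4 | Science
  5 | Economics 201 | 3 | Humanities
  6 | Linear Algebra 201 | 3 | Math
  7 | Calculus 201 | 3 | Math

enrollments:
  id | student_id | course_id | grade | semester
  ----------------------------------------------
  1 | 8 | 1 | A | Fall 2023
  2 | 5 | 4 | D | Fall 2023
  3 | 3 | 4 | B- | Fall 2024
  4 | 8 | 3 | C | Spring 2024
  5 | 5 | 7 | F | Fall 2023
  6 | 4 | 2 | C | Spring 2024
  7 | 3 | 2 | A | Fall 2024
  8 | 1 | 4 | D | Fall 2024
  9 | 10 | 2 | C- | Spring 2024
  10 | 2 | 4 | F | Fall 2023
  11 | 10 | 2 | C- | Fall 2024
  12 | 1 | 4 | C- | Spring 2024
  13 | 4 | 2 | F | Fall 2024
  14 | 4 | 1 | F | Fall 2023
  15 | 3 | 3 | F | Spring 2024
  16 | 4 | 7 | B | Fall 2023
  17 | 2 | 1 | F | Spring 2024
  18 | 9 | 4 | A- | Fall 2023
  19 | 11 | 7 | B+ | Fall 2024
SELECT p.name, COUNT(DISTINCT c.student_id) AS distinct_student_count FROM enrollments c JOIN courses p ON c.course_id = p.id GROUP BY p.id, p.name

Execution result:
name | distinct_student_count
CS 101 | 3
Algorithms 201 | 3
Statistics 101 | 2
Chemistry 101 | 5
Calculus 201 | 3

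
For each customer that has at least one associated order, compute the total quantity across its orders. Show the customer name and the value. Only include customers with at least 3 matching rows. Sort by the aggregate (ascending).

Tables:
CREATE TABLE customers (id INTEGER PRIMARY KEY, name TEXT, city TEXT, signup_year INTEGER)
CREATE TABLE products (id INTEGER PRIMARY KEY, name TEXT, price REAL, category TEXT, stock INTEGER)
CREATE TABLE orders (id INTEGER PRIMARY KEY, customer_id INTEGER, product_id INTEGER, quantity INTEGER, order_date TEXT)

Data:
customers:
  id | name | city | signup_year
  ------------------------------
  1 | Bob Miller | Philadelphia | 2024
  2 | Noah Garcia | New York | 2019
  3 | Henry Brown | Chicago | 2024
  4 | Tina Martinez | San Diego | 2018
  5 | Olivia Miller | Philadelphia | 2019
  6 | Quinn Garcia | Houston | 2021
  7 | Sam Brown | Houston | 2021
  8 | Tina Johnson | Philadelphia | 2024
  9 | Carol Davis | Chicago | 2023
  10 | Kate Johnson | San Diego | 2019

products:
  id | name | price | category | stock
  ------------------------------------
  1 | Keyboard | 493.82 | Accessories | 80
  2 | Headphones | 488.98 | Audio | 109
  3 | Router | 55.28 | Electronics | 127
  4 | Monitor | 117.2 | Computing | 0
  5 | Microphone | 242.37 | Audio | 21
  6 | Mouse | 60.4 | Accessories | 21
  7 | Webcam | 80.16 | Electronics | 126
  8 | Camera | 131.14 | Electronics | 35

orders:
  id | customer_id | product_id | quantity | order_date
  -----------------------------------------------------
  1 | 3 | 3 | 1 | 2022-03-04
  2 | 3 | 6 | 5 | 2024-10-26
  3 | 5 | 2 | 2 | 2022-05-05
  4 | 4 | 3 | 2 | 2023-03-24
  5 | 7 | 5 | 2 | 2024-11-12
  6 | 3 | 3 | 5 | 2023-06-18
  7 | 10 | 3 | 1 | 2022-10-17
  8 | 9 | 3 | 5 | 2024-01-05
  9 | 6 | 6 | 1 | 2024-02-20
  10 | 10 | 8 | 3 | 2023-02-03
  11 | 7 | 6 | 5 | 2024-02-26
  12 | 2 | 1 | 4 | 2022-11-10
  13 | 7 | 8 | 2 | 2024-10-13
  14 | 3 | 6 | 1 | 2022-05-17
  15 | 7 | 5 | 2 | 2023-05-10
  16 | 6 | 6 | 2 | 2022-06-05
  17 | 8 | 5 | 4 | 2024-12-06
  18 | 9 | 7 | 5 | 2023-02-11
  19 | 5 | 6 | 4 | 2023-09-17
SELECT p.name, SUM(c.quantity) AS sum_quantity FROM orders c JOIN customers p ON c.customer_id = p.id GROUP BY p.id, p.name HAVING COUNT(*) >= 3 ORDER BY sum_quantity ASC

Execution result:
name | sum_quantity
Sam Brown | 11
Henry Brown | 12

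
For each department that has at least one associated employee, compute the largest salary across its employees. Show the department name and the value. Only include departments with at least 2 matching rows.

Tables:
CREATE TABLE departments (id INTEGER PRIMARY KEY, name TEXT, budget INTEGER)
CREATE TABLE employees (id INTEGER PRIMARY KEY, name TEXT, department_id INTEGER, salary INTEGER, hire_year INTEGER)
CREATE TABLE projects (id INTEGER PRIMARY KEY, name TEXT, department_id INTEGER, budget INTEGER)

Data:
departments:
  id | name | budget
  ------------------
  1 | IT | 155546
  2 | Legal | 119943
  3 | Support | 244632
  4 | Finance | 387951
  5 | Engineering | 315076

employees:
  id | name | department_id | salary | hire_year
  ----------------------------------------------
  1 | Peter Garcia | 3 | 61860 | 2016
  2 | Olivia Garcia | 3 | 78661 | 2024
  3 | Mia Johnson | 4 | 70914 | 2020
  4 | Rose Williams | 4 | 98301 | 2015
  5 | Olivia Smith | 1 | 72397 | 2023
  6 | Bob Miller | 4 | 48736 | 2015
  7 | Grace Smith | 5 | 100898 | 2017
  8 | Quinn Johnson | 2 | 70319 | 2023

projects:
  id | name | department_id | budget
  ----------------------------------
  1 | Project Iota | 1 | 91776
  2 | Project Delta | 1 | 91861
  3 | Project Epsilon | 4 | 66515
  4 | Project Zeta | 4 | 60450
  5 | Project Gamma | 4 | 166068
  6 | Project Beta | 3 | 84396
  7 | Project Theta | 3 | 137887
SELECT p.name, MAX(c.salary) AS max_salary FROM employees c JOIN departments p ON c.department_id = p.id GROUP BY p.id, p.name HAVING COUNT(*) >= 2

Execution result:
name | max_salary
Support | 78661
Finance | 98301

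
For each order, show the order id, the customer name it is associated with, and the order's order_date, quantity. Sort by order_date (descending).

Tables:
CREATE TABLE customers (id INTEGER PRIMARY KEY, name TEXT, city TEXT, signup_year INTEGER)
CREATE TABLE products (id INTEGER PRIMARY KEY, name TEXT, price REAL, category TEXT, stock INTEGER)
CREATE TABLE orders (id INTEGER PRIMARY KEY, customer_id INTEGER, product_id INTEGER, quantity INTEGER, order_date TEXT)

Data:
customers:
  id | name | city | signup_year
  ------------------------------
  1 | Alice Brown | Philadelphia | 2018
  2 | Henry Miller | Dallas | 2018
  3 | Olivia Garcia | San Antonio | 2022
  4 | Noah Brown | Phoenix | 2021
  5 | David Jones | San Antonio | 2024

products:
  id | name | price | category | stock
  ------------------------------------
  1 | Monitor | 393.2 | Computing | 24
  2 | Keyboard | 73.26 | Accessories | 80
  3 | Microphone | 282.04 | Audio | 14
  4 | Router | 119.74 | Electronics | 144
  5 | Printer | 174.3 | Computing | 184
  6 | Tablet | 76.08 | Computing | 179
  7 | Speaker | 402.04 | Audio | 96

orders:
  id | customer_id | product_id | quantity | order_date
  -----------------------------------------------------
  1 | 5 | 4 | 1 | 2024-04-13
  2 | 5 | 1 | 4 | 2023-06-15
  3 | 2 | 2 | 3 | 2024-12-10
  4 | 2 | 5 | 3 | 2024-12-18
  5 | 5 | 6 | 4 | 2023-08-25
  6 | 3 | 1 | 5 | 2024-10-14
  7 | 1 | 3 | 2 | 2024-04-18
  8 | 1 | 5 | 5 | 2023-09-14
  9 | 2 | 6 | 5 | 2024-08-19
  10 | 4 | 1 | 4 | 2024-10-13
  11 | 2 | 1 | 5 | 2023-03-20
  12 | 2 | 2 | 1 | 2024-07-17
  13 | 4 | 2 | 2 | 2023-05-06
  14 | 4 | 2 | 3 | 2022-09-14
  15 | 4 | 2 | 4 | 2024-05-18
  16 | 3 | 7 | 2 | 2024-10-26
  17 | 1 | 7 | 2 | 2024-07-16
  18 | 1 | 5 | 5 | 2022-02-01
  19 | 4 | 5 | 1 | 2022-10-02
SELECT c.id, p.name AS customer, c.order_date, c.quantity FROM orders c JOIN customers p ON c.customer_id = p.id ORDER BY c.order_date DESC

Execution result:
id | customer | order_date | quantity
4 | Henry Miller | 2024-12-18 | 3
3 | Henry Miller | 2024-12-10 | 3
16 | Olivia Garcia | 2024-10-26 | 2
6 | Olivia Garcia | 2024-10-14 | 5
10 | Noah Brown | 2024-10-13 | 4
9 | Henry Miller | 2024-08-19 | 5
12 | Henry Miller | 2024-07-17 | 1
17 | Alice Brown | 2024-07-16 | 2
15 | Noah Brown | 2024-05-18 | 4
7 | Alice Brown | 2024-04-18 | 2
1 | David Jones | 2024-04-13 | 1
8 | Alice Brown | 2023-09-14 | 5
5 | David Jones | 2023-08-25 | 4
2 | David Jones | 2023-06-15 | 4
13 | Noah Brown | 2023-05-06 | 2
11 | Henry Miller | 2023-03-20 | 5
19 | Noah Brown | 2022-10-02 | 1
14 | Noah Brown | 2022-09-14 | 3
18 | Alice Brown | 2022-02-01 | 5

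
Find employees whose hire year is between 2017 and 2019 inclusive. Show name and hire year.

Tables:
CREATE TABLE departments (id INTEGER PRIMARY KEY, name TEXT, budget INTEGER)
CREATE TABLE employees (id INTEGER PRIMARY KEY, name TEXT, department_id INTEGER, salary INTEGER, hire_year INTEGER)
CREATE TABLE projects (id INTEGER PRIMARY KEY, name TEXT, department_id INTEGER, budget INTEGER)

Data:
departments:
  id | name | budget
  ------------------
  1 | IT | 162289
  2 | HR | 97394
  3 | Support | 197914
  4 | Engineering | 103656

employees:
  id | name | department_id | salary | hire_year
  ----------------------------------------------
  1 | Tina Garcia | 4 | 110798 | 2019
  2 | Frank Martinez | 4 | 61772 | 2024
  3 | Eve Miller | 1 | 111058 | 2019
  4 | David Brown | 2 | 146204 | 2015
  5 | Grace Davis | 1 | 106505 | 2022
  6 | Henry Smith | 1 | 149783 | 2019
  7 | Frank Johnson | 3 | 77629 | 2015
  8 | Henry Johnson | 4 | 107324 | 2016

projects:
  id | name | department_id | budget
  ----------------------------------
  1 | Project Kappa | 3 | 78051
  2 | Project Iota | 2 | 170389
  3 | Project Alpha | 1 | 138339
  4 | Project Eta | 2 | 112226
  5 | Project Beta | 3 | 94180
SELECT name, hire_year FROM employees WHERE hire_year BETWEEN 2017 AND 2019

Execution result:
name | hire_year
Tina Garcia | 2019
Eve Miller | 2019
Henry Smith | 2019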